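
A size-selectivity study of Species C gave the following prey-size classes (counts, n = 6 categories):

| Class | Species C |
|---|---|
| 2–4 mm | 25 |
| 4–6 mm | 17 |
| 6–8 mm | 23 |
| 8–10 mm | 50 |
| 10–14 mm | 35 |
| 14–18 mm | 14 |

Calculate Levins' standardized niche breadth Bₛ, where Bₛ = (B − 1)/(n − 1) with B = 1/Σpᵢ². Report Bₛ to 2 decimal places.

Proportions for Species C (n=164): 25/164=0.1524, 17/164=0.1037, 23/164=0.1402, 50/164=0.3049, 35/164=0.2134, 14/164=0.0854
Σpᵢ² = 0.1524² + 0.1037² + 0.1402² + 0.3049² + 0.2134² + 0.0854² = 0.023226 + 0.010754 + 0.019656 + 0.092964 + 0.045540 + 0.007293 = 0.199433
B = 1 / 0.199433 = 5.0142
Bₛ = (B − 1)/(n − 1) = (5.0142 − 1)/(6 − 1) = 4.0142/5 = 0.8028

0.80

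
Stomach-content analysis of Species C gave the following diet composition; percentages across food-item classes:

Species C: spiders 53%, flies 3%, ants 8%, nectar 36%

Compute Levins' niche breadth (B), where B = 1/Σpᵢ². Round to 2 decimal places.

2.39

Convert percentages to proportions (divide by 100).
Σpᵢ² = 0.53² + 0.03² + 0.08² + 0.36² = 0.2809 + 0.0009 + 0.0064 + 0.1296 = 0.4178
B = 1 / 0.4178 = 2.3935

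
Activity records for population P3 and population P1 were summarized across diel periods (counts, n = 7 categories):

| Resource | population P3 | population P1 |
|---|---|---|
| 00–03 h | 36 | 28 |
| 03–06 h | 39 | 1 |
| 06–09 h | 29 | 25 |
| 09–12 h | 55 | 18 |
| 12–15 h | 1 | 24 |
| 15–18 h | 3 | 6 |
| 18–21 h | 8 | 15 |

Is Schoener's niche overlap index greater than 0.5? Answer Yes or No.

Proportions for population P3 (n=171): 36/171=0.2105, 39/171=0.2281, 29/171=0.1696, 55/171=0.3216, 1/171=0.0058, 3/171=0.0175, 8/171=0.0468
Proportions for population P1 (n=117): 28/117=0.2393, 1/117=0.0085, 25/117=0.2137, 18/117=0.1538, 24/117=0.2051, 6/117=0.0513, 15/117=0.1282
Σ|p₁ᵢ − p₂ᵢ| = 0.0288 + 0.2196 + 0.0441 + 0.1678 + 0.1993 + 0.0338 + 0.0814 = 0.7748
D = 1 − ½ × 0.7748 = 1 − 0.38740 = 0.61260
D = 0.61260 > 0.5 → Yes.

Yes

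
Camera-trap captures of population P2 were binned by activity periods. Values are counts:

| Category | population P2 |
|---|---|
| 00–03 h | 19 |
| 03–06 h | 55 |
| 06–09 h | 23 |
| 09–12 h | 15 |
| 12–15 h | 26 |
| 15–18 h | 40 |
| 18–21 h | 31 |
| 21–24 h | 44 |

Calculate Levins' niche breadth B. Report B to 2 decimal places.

Proportions for population P2 (n=253): 19/253=0.0751, 55/253=0.2174, 23/253=0.0909, 15/253=0.0593, 26/253=0.1028, 40/253=0.1581, 31/253=0.1225, 44/253=0.1739
Σpᵢ² = 0.0751² + 0.2174² + 0.0909² + 0.0593² + 0.1028² + 0.1581² + 0.1225² + 0.1739² = 0.005640 + 0.047263 + 0.008263 + 0.003516 + 0.010568 + 0.024996 + 0.015006 + 0.030241 = 0.145493
B = 1 / 0.145493 = 6.8732

6.87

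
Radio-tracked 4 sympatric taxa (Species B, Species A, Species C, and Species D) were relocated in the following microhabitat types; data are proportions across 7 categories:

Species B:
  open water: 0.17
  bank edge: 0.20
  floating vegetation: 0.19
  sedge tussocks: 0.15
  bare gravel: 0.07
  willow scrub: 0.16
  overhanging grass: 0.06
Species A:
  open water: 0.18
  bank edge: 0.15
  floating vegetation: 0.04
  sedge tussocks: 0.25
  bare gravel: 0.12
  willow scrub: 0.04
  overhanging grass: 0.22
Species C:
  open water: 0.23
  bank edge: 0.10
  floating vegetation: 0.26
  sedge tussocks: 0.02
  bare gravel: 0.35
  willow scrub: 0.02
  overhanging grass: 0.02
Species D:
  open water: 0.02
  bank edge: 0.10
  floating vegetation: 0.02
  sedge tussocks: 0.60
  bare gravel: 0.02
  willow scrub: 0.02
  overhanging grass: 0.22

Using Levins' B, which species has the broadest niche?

Species B

Σp_Bᵢ² = 0.17² + 0.20² + 0.19² + 0.15² + 0.07² + 0.16² + 0.06² = 0.0289 + 0.0400 + 0.0361 + 0.0225 + 0.0049 + 0.0256 + 0.0036 = 0.1616
B_B = 1 / 0.1616 = 6.1881
Σp_Aᵢ² = 0.18² + 0.15² + 0.04² + 0.25² + 0.12² + 0.04² + 0.22² = 0.0324 + 0.0225 + 0.0016 + 0.0625 + 0.0144 + 0.0016 + 0.0484 = 0.1834
B_A = 1 / 0.1834 = 5.4526
Σp_Cᵢ² = 0.23² + 0.10² + 0.26² + 0.02² + 0.35² + 0.02² + 0.02² = 0.0529 + 0.0100 + 0.0676 + 0.0004 + 0.1225 + 0.0004 + 0.0004 = 0.2542
B_C = 1 / 0.2542 = 3.9339
Σp_Dᵢ² = 0.02² + 0.10² + 0.02² + 0.60² + 0.02² + 0.02² + 0.22² = 0.0004 + 0.0100 + 0.0004 + 0.3600 + 0.0004 + 0.0004 + 0.0484 = 0.4200
B_D = 1 / 0.4200 = 2.3810
Highest B → broadest niche (most generalist): Species B (B = 6.19).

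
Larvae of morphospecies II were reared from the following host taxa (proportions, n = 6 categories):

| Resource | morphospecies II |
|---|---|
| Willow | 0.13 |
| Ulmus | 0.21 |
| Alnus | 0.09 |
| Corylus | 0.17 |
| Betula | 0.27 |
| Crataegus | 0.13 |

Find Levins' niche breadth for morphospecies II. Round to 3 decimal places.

5.325

Σpᵢ² = 0.13² + 0.21² + 0.09² + 0.17² + 0.27² + 0.13² = 0.0169 + 0.0441 + 0.0081 + 0.0289 + 0.0729 + 0.0169 = 0.1878
B = 1 / 0.1878 = 5.32481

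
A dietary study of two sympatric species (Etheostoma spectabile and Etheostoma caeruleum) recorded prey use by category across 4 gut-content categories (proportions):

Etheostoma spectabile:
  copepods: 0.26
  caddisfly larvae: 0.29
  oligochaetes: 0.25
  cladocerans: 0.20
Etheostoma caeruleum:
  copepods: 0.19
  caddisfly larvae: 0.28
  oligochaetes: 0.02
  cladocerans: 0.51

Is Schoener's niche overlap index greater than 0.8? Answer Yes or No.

No

Σ|p₁ᵢ − p₂ᵢ| = 0.07 + 0.01 + 0.23 + 0.31 = 0.62
D = 1 − ½ × 0.62 = 1 − 0.310 = 0.6900
D = 0.6900 < 0.8 → No.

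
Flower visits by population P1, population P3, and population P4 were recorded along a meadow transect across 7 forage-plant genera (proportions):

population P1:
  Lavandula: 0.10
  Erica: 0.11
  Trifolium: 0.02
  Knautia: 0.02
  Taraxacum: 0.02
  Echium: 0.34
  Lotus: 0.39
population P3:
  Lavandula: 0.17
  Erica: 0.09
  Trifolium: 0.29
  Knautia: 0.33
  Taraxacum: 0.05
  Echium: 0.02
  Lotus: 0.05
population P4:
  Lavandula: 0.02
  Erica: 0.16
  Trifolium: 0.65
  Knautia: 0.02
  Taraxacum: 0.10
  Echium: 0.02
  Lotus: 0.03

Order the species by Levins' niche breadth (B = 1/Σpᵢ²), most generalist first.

population P3 > population P1 > population P4

Σp_P1ᵢ² = 0.10² + 0.11² + 0.02² + 0.02² + 0.02² + 0.34² + 0.39² = 0.0100 + 0.0121 + 0.0004 + 0.0004 + 0.0004 + 0.1156 + 0.1521 = 0.2910
B_P1 = 1 / 0.2910 = 3.4364
Σp_P3ᵢ² = 0.17² + 0.09² + 0.29² + 0.33² + 0.05² + 0.02² + 0.05² = 0.0289 + 0.0081 + 0.0841 + 0.1089 + 0.0025 + 0.0004 + 0.0025 = 0.2354
B_P3 = 1 / 0.2354 = 4.2481
Σp_P4ᵢ² = 0.02² + 0.16² + 0.65² + 0.02² + 0.10² + 0.02² + 0.03² = 0.0004 + 0.0256 + 0.4225 + 0.0004 + 0.0100 + 0.0004 + 0.0009 = 0.4602
B_P4 = 1 / 0.4602 = 2.1730
Ranking by B (broadest → narrowest): population P3 (4.25) > population P1 (3.44) > population P4 (2.17)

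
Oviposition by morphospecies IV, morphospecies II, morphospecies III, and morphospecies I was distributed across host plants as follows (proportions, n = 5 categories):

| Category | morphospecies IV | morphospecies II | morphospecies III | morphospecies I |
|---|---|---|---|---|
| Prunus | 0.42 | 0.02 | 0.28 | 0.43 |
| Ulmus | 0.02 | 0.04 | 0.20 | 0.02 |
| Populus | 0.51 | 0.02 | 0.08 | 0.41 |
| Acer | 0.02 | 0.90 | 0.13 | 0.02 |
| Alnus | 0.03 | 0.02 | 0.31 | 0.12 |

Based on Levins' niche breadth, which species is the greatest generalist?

morphospecies III

Σp_IVᵢ² = 0.42² + 0.02² + 0.51² + 0.02² + 0.03² = 0.1764 + 0.0004 + 0.2601 + 0.0004 + 0.0009 = 0.4382
B_IV = 1 / 0.4382 = 2.2821
Σp_IIᵢ² = 0.02² + 0.04² + 0.02² + 0.90² + 0.02² = 0.0004 + 0.0016 + 0.0004 + 0.8100 + 0.0004 = 0.8128
B_II = 1 / 0.8128 = 1.2303
Σp_IIIᵢ² = 0.28² + 0.20² + 0.08² + 0.13² + 0.31² = 0.0784 + 0.0400 + 0.0064 + 0.0169 + 0.0961 = 0.2378
B_III = 1 / 0.2378 = 4.2052
Σp_Iᵢ² = 0.43² + 0.02² + 0.41² + 0.02² + 0.12² = 0.1849 + 0.0004 + 0.1681 + 0.0004 + 0.0144 = 0.3682
B_I = 1 / 0.3682 = 2.7159
Highest B → broadest niche (most generalist): morphospecies III (B = 4.21).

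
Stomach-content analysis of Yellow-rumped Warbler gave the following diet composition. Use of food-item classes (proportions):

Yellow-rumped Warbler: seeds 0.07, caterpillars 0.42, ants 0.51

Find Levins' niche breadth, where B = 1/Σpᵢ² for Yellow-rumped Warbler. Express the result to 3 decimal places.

2.266

Σpᵢ² = 0.07² + 0.42² + 0.51² = 0.0049 + 0.1764 + 0.2601 = 0.4414
B = 1 / 0.4414 = 2.26552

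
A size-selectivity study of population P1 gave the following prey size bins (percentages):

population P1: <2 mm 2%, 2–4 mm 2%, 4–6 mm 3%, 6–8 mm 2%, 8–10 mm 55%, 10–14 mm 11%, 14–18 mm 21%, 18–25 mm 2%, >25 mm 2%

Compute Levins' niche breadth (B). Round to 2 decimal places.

2.77

Convert percentages to proportions (divide by 100).
Σpᵢ² = 0.02² + 0.02² + 0.03² + 0.02² + 0.55² + 0.11² + 0.21² + 0.02² + 0.02² = 0.0004 + 0.0004 + 0.0009 + 0.0004 + 0.3025 + 0.0121 + 0.0441 + 0.0004 + 0.0004 = 0.3616
B = 1 / 0.3616 = 2.7655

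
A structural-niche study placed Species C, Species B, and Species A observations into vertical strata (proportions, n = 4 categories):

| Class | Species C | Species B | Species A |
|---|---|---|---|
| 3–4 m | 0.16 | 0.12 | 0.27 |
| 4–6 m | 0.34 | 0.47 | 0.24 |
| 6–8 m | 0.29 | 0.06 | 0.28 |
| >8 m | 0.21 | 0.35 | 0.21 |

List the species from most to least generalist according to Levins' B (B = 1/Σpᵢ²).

Species A > Species C > Species B

Σp_Cᵢ² = 0.16² + 0.34² + 0.29² + 0.21² = 0.0256 + 0.1156 + 0.0841 + 0.0441 = 0.2694
B_C = 1 / 0.2694 = 3.7120
Σp_Bᵢ² = 0.12² + 0.47² + 0.06² + 0.35² = 0.0144 + 0.2209 + 0.0036 + 0.1225 = 0.3614
B_B = 1 / 0.3614 = 2.7670
Σp_Aᵢ² = 0.27² + 0.24² + 0.28² + 0.21² = 0.0729 + 0.0576 + 0.0784 + 0.0441 = 0.2530
B_A = 1 / 0.2530 = 3.9526
Ranking by B (broadest → narrowest): Species A (3.95) > Species C (3.71) > Species B (2.77)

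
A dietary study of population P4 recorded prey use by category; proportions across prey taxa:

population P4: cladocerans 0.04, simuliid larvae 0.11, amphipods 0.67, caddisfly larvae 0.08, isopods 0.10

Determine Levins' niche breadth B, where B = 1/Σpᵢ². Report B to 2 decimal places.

Σpᵢ² = 0.04² + 0.11² + 0.67² + 0.08² + 0.10² = 0.0016 + 0.0121 + 0.4489 + 0.0064 + 0.0100 = 0.4790
B = 1 / 0.4790 = 2.0877

2.09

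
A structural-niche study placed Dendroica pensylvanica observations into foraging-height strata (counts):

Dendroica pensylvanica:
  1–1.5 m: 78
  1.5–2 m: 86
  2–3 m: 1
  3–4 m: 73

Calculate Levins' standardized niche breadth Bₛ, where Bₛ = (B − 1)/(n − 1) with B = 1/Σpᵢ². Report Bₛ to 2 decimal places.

0.67

Proportions for Dendroica pensylvanica (n=238): 78/238=0.3277, 86/238=0.3613, 1/238=0.0042, 73/238=0.3067
Σpᵢ² = 0.3277² + 0.3613² + 0.0042² + 0.3067² = 0.107387 + 0.130538 + 0.000018 + 0.094065 = 0.332008
B = 1 / 0.332008 = 3.0120
Bₛ = (B − 1)/(n − 1) = (3.0120 − 1)/(4 − 1) = 2.0120/3 = 0.6707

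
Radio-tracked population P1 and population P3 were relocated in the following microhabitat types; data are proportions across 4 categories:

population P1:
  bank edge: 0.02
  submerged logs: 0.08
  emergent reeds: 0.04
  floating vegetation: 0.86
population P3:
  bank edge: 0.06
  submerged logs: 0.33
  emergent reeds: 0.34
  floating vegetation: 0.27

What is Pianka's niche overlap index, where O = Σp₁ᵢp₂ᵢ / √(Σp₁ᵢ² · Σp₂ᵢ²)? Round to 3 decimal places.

Σ p₁ᵢp₂ᵢ = 0.0012 + 0.0264 + 0.0136 + 0.2322 = 0.2734
Σp_1ᵢ² = 0.02² + 0.08² + 0.04² + 0.86² = 0.0004 + 0.0064 + 0.0016 + 0.7396 = 0.7480
Σp_2ᵢ² = 0.06² + 0.33² + 0.34² + 0.27² = 0.0036 + 0.1089 + 0.1156 + 0.0729 = 0.3010
O = 0.2734 / √(0.7480 × 0.3010) = 0.2734 / 0.474498 = 0.57619

0.576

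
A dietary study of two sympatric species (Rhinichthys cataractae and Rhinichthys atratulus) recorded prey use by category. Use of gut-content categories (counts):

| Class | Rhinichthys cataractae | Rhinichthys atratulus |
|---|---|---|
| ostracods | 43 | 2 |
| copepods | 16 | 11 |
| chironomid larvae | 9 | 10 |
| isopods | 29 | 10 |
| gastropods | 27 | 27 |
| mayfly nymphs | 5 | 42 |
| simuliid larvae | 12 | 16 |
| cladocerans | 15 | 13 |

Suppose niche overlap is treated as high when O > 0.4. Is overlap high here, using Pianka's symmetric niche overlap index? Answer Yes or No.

Proportions for Rhinichthys cataractae (n=156): 43/156=0.2756, 16/156=0.1026, 9/156=0.0577, 29/156=0.1859, 27/156=0.1731, 5/156=0.0321, 12/156=0.0769, 15/156=0.0962
Proportions for Rhinichthys atratulus (n=131): 2/131=0.0153, 11/131=0.0840, 10/131=0.0763, 10/131=0.0763, 27/131=0.2061, 42/131=0.3206, 16/131=0.1221, 13/131=0.0992
Σ p₁ᵢp₂ᵢ = 0.004217 + 0.008618 + 0.004403 + 0.014184 + 0.035676 + 0.010291 + 0.009389 + 0.009543 = 0.096321
Σp_1ᵢ² = 0.2756² + 0.1026² + 0.0577² + 0.1859² + 0.1731² + 0.0321² + 0.0769² + 0.0962² = 0.075955 + 0.010527 + 0.003329 + 0.034559 + 0.029964 + 0.001030 + 0.005914 + 0.009254 = 0.170532
Σp_2ᵢ² = 0.0153² + 0.0840² + 0.0763² + 0.0763² + 0.2061² + 0.3206² + 0.1221² + 0.0992² = 0.000234 + 0.007056 + 0.005822 + 0.005822 + 0.042477 + 0.102784 + 0.014908 + 0.009841 = 0.188944
O = 0.096321 / √(0.170532 × 0.188944) = 0.096321 / 0.1795021 = 0.5366
O = 0.5366 > 0.4 → Yes.

Yes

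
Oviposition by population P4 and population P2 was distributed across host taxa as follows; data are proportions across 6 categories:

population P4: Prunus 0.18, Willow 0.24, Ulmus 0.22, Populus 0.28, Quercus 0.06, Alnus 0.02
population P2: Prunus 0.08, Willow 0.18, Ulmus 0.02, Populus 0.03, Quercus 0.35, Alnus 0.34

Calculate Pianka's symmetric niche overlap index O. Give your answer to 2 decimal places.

0.40

Σ p₁ᵢp₂ᵢ = 0.0144 + 0.0432 + 0.0044 + 0.0084 + 0.0210 + 0.0068 = 0.0982
Σp_1ᵢ² = 0.18² + 0.24² + 0.22² + 0.28² + 0.06² + 0.02² = 0.0324 + 0.0576 + 0.0484 + 0.0784 + 0.0036 + 0.0004 = 0.2208
Σp_2ᵢ² = 0.08² + 0.18² + 0.02² + 0.03² + 0.35² + 0.34² = 0.0064 + 0.0324 + 0.0004 + 0.0009 + 0.1225 + 0.1156 = 0.2782
O = 0.0982 / √(0.2208 × 0.2782) = 0.0982 / 0.24784 = 0.3962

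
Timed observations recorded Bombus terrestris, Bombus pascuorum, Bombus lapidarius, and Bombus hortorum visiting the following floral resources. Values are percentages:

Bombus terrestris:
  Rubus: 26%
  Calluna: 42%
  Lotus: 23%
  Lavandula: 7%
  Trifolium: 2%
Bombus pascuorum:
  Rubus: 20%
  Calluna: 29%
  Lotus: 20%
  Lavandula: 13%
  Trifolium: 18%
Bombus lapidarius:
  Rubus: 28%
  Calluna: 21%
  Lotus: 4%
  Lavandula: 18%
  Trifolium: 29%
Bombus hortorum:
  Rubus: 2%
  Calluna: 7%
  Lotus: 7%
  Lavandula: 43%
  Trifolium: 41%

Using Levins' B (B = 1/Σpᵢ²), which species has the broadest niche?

Convert percentages to proportions (divide by 100).
Σp_terrᵢ² = 0.26² + 0.42² + 0.23² + 0.07² + 0.02² = 0.0676 + 0.1764 + 0.0529 + 0.0049 + 0.0004 = 0.3022
B_terr = 1 / 0.3022 = 3.3091
Σp_pascᵢ² = 0.20² + 0.29² + 0.20² + 0.13² + 0.18² = 0.0400 + 0.0841 + 0.0400 + 0.0169 + 0.0324 = 0.2134
B_pasc = 1 / 0.2134 = 4.6860
Σp_lapiᵢ² = 0.28² + 0.21² + 0.04² + 0.18² + 0.29² = 0.0784 + 0.0441 + 0.0016 + 0.0324 + 0.0841 = 0.2406
B_lapi = 1 / 0.2406 = 4.1563
Σp_hortᵢ² = 0.02² + 0.07² + 0.07² + 0.43² + 0.41² = 0.0004 + 0.0049 + 0.0049 + 0.1849 + 0.1681 = 0.3632
B_hort = 1 / 0.3632 = 2.7533
Highest B → broadest niche (most generalist): Bombus pascuorum (B = 4.69).

Bombus pascuorum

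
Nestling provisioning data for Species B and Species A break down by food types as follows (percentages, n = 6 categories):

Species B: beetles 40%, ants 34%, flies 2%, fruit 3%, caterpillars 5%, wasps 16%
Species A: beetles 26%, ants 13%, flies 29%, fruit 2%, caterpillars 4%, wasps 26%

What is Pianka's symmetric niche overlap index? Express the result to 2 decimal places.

0.74

Convert percentages to proportions (divide by 100).
Σ p₁ᵢp₂ᵢ = 0.1040 + 0.0442 + 0.0058 + 0.0006 + 0.0020 + 0.0416 = 0.1982
Σp_1ᵢ² = 0.40² + 0.34² + 0.02² + 0.03² + 0.05² + 0.16² = 0.1600 + 0.1156 + 0.0004 + 0.0009 + 0.0025 + 0.0256 = 0.3050
Σp_2ᵢ² = 0.26² + 0.13² + 0.29² + 0.02² + 0.04² + 0.26² = 0.0676 + 0.0169 + 0.0841 + 0.0004 + 0.0016 + 0.0676 = 0.2382
O = 0.1982 / √(0.3050 × 0.2382) = 0.1982 / 0.26954 = 0.7353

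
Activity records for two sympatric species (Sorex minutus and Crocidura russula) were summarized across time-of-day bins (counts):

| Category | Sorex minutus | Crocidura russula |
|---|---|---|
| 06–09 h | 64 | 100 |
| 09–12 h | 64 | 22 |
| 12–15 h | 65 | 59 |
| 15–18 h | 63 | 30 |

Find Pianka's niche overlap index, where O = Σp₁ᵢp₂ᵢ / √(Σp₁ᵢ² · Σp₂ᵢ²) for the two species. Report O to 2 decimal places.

0.87

Proportions for Sorex minutus (n=256): 64/256=0.2500, 64/256=0.2500, 65/256=0.2539, 63/256=0.2461
Proportions for Crocidura russula (n=211): 100/211=0.4739, 22/211=0.1043, 59/211=0.2796, 30/211=0.1422
Σ p₁ᵢp₂ᵢ = 0.118475 + 0.026075 + 0.070990 + 0.034995 = 0.250535
Σp_1ᵢ² = 0.2500² + 0.2500² + 0.2539² + 0.2461² = 0.062500 + 0.062500 + 0.064465 + 0.060565 = 0.250030
Σp_2ᵢ² = 0.4739² + 0.1043² + 0.2796² + 0.1422² = 0.224581 + 0.010878 + 0.078176 + 0.020221 = 0.333856
O = 0.250535 / √(0.250030 × 0.333856) = 0.250535 / 0.2889187 = 0.8671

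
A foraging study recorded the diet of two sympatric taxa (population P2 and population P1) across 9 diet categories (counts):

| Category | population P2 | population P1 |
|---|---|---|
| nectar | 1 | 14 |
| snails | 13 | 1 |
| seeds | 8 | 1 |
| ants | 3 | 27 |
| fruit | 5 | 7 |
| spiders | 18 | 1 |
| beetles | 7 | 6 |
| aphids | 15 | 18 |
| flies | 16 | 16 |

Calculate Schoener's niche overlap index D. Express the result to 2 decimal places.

Proportions for population P2 (n=86): 1/86=0.0116, 13/86=0.1512, 8/86=0.0930, 3/86=0.0349, 5/86=0.0581, 18/86=0.2093, 7/86=0.0814, 15/86=0.1744, 16/86=0.1860
Proportions for population P1 (n=91): 14/91=0.1538, 1/91=0.0110, 1/91=0.0110, 27/91=0.2967, 7/91=0.0769, 1/91=0.0110, 6/91=0.0659, 18/91=0.1978, 16/91=0.1758
Σ|p₁ᵢ − p₂ᵢ| = 0.1422 + 0.1402 + 0.0820 + 0.2618 + 0.0188 + 0.1983 + 0.0155 + 0.0234 + 0.0102 = 0.8924
D = 1 − ½ × 0.8924 = 1 − 0.44620 = 0.55380

0.55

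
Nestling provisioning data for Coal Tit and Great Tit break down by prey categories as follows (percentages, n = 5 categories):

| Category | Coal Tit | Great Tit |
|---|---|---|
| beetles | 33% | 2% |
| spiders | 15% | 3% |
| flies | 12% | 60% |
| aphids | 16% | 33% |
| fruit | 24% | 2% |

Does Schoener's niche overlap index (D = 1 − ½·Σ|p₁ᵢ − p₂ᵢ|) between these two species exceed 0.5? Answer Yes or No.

No

Convert percentages to proportions (divide by 100).
Σ|p₁ᵢ − p₂ᵢ| = 0.31 + 0.12 + 0.48 + 0.17 + 0.22 = 1.30
D = 1 − ½ × 1.30 = 1 − 0.650 = 0.3500
D = 0.3500 < 0.5 → No.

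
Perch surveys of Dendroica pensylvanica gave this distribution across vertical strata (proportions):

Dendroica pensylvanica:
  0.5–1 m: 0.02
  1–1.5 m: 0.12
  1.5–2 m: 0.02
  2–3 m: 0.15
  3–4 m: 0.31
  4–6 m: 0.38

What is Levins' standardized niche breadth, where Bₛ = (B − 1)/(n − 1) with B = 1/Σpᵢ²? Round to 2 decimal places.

Σpᵢ² = 0.02² + 0.12² + 0.02² + 0.15² + 0.31² + 0.38² = 0.0004 + 0.0144 + 0.0004 + 0.0225 + 0.0961 + 0.1444 = 0.2782
B = 1 / 0.2782 = 3.5945
Bₛ = (B − 1)/(n − 1) = (3.5945 − 1)/(6 − 1) = 2.5945/5 = 0.5189

0.52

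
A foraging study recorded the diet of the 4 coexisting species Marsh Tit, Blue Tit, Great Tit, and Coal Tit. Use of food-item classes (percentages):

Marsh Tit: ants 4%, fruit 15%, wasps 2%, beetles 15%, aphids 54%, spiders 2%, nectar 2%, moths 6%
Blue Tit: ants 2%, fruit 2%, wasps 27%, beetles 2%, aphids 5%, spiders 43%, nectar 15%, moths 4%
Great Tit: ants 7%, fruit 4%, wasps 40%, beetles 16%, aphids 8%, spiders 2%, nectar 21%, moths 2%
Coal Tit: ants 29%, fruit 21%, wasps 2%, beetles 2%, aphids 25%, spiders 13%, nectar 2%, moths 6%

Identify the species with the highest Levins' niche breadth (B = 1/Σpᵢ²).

Convert percentages to proportions (divide by 100).
Σp_Marsᵢ² = 0.04² + 0.15² + 0.02² + 0.15² + 0.54² + 0.02² + 0.02² + 0.06² = 0.0016 + 0.0225 + 0.0004 + 0.0225 + 0.2916 + 0.0004 + 0.0004 + 0.0036 = 0.3430
B_Mars = 1 / 0.3430 = 2.9155
Σp_Blueᵢ² = 0.02² + 0.02² + 0.27² + 0.02² + 0.05² + 0.43² + 0.15² + 0.04² = 0.0004 + 0.0004 + 0.0729 + 0.0004 + 0.0025 + 0.1849 + 0.0225 + 0.0016 = 0.2856
B_Blue = 1 / 0.2856 = 3.5014
Σp_Greaᵢ² = 0.07² + 0.04² + 0.40² + 0.16² + 0.08² + 0.02² + 0.21² + 0.02² = 0.0049 + 0.0016 + 0.1600 + 0.0256 + 0.0064 + 0.0004 + 0.0441 + 0.0004 = 0.2434
B_Grea = 1 / 0.2434 = 4.1085
Σp_Coalᵢ² = 0.29² + 0.21² + 0.02² + 0.02² + 0.25² + 0.13² + 0.02² + 0.06² = 0.0841 + 0.0441 + 0.0004 + 0.0004 + 0.0625 + 0.0169 + 0.0004 + 0.0036 = 0.2124
B_Coal = 1 / 0.2124 = 4.7081
Highest B → broadest niche (most generalist): Coal Tit (B = 4.71).

Coal Tit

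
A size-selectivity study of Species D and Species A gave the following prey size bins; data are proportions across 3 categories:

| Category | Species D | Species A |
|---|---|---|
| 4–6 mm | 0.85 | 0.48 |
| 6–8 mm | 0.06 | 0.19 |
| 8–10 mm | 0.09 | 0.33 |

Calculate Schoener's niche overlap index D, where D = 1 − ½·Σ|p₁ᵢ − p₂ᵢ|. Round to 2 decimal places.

Σ|p₁ᵢ − p₂ᵢ| = 0.37 + 0.13 + 0.24 = 0.74
D = 1 − ½ × 0.74 = 1 − 0.370 = 0.6300

0.63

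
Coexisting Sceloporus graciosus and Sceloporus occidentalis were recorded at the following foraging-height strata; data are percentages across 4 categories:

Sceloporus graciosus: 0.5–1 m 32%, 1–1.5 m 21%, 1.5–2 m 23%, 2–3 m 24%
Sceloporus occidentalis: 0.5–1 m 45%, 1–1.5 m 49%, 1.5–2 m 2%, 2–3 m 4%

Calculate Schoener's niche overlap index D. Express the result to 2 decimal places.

Convert percentages to proportions (divide by 100).
Σ|p₁ᵢ − p₂ᵢ| = 0.13 + 0.28 + 0.21 + 0.20 = 0.82
D = 1 − ½ × 0.82 = 1 − 0.410 = 0.5900

0.59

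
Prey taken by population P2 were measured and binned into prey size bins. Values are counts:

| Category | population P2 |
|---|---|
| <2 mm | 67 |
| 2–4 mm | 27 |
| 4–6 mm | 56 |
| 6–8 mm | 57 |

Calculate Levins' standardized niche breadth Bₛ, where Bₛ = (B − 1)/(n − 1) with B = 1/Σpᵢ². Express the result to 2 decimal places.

Proportions for population P2 (n=207): 67/207=0.3237, 27/207=0.1304, 56/207=0.2705, 57/207=0.2754
Σpᵢ² = 0.3237² + 0.1304² + 0.2705² + 0.2754² = 0.104782 + 0.017004 + 0.073170 + 0.075845 = 0.270801
B = 1 / 0.270801 = 3.6927
Bₛ = (B − 1)/(n − 1) = (3.6927 − 1)/(4 − 1) = 2.6927/3 = 0.8976

0.90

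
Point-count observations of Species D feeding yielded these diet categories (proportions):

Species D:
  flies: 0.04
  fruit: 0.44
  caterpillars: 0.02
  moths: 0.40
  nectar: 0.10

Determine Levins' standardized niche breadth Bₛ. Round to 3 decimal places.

Σpᵢ² = 0.04² + 0.44² + 0.02² + 0.40² + 0.10² = 0.0016 + 0.1936 + 0.0004 + 0.1600 + 0.0100 = 0.3656
B = 1 / 0.3656 = 2.73523
Bₛ = (B − 1)/(n − 1) = (2.73523 − 1)/(5 − 1) = 1.73523/4 = 0.43381

0.434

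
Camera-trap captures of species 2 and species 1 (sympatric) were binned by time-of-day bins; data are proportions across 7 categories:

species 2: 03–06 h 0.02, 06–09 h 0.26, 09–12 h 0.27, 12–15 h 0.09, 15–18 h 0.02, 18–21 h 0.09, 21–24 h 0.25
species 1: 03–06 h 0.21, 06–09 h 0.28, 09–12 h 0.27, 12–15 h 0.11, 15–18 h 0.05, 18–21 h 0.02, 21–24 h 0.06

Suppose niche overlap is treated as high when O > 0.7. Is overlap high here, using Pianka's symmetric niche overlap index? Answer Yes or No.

Σ p₁ᵢp₂ᵢ = 0.0042 + 0.0728 + 0.0729 + 0.0099 + 0.0010 + 0.0018 + 0.0150 = 0.1776
Σp_1ᵢ² = 0.02² + 0.26² + 0.27² + 0.09² + 0.02² + 0.09² + 0.25² = 0.0004 + 0.0676 + 0.0729 + 0.0081 + 0.0004 + 0.0081 + 0.0625 = 0.2200
Σp_2ᵢ² = 0.21² + 0.28² + 0.27² + 0.11² + 0.05² + 0.02² + 0.06² = 0.0441 + 0.0784 + 0.0729 + 0.0121 + 0.0025 + 0.0004 + 0.0036 = 0.2140
O = 0.1776 / √(0.2200 × 0.2140) = 0.1776 / 0.21698 = 0.8185
O = 0.8185 > 0.7 → Yes.

Yes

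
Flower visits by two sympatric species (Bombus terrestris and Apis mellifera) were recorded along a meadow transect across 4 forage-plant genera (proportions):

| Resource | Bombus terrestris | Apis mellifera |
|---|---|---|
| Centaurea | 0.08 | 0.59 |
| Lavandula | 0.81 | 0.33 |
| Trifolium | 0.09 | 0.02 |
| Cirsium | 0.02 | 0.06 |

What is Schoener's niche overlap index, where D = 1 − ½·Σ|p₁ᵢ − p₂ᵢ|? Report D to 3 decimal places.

Σ|p₁ᵢ − p₂ᵢ| = 0.51 + 0.48 + 0.07 + 0.04 = 1.10
D = 1 − ½ × 1.10 = 1 − 0.550 = 0.45000

0.450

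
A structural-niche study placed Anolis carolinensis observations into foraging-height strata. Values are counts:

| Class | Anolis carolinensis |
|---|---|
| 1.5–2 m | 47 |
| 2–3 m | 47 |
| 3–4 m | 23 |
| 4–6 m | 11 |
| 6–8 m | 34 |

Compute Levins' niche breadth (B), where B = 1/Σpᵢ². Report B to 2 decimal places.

Proportions for Anolis carolinensis (n=162): 47/162=0.2901, 47/162=0.2901, 23/162=0.1420, 11/162=0.0679, 34/162=0.2099
Σpᵢ² = 0.2901² + 0.2901² + 0.1420² + 0.0679² + 0.2099² = 0.084158 + 0.084158 + 0.020164 + 0.004610 + 0.044058 = 0.237148
B = 1 / 0.237148 = 4.2168

4.22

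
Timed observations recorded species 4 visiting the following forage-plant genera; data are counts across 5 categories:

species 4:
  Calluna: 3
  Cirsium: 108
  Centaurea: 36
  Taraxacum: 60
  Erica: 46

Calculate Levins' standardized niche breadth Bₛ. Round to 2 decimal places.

0.61

Proportions for species 4 (n=253): 3/253=0.0119, 108/253=0.4269, 36/253=0.1423, 60/253=0.2372, 46/253=0.1818
Σpᵢ² = 0.0119² + 0.4269² + 0.1423² + 0.2372² + 0.1818² = 0.000142 + 0.182244 + 0.020249 + 0.056264 + 0.033051 = 0.291950
B = 1 / 0.291950 = 3.4252
Bₛ = (B − 1)/(n − 1) = (3.4252 − 1)/(5 − 1) = 2.4252/4 = 0.6063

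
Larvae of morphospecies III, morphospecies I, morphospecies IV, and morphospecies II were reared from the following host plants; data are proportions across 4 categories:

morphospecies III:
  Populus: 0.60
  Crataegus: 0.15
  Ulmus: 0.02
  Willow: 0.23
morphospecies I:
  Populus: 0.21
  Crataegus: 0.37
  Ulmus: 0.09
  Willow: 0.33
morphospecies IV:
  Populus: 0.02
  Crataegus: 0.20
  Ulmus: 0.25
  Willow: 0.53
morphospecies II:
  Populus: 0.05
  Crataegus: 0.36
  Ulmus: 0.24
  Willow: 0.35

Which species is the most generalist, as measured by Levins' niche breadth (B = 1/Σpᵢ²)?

morphospecies I

Σp_IIIᵢ² = 0.60² + 0.15² + 0.02² + 0.23² = 0.3600 + 0.0225 + 0.0004 + 0.0529 = 0.4358
B_III = 1 / 0.4358 = 2.2946
Σp_Iᵢ² = 0.21² + 0.37² + 0.09² + 0.33² = 0.0441 + 0.1369 + 0.0081 + 0.1089 = 0.2980
B_I = 1 / 0.2980 = 3.3557
Σp_IVᵢ² = 0.02² + 0.20² + 0.25² + 0.53² = 0.0004 + 0.0400 + 0.0625 + 0.2809 = 0.3838
B_IV = 1 / 0.3838 = 2.6055
Σp_IIᵢ² = 0.05² + 0.36² + 0.24² + 0.35² = 0.0025 + 0.1296 + 0.0576 + 0.1225 = 0.3122
B_II = 1 / 0.3122 = 3.2031
Highest B → broadest niche (most generalist): morphospecies I (B = 3.36).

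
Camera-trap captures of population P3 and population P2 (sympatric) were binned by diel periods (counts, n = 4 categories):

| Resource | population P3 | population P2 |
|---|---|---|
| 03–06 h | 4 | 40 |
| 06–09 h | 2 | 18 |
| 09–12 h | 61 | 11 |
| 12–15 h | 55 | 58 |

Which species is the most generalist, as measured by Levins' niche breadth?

Proportions for population P3 (n=122): 4/122=0.0328, 2/122=0.0164, 61/122=0.5000, 55/122=0.4508
Proportions for population P2 (n=127): 40/127=0.3150, 18/127=0.1417, 11/127=0.0866, 58/127=0.4567
Σp_P3ᵢ² = 0.0328² + 0.0164² + 0.5000² + 0.4508² = 0.001076 + 0.000269 + 0.250000 + 0.203221 = 0.454566
B_P3 = 1 / 0.454566 = 2.1999
Σp_P2ᵢ² = 0.3150² + 0.1417² + 0.0866² + 0.4567² = 0.099225 + 0.020079 + 0.007500 + 0.208575 = 0.335379
B_P2 = 1 / 0.335379 = 2.9817
Highest B → broadest niche (most generalist): population P2 (B = 2.98).

population P2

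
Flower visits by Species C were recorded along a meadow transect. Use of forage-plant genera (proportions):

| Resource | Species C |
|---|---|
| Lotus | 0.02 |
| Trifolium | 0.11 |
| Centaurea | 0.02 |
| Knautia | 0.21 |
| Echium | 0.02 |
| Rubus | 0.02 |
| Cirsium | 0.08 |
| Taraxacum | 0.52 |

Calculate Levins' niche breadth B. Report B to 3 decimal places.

Σpᵢ² = 0.02² + 0.11² + 0.02² + 0.21² + 0.02² + 0.02² + 0.08² + 0.52² = 0.0004 + 0.0121 + 0.0004 + 0.0441 + 0.0004 + 0.0004 + 0.0064 + 0.2704 = 0.3346
B = 1 / 0.3346 = 2.98864

2.989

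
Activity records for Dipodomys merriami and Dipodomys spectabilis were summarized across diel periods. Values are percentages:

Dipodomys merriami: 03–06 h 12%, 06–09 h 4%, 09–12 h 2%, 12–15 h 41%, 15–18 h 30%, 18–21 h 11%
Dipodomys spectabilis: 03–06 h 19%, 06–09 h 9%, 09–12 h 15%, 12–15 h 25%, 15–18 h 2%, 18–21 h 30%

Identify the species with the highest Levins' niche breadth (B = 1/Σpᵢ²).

Dipodomys spectabilis

Convert percentages to proportions (divide by 100).
Σp_merrᵢ² = 0.12² + 0.04² + 0.02² + 0.41² + 0.30² + 0.11² = 0.0144 + 0.0016 + 0.0004 + 0.1681 + 0.0900 + 0.0121 = 0.2866
B_merr = 1 / 0.2866 = 3.4892
Σp_specᵢ² = 0.19² + 0.09² + 0.15² + 0.25² + 0.02² + 0.30² = 0.0361 + 0.0081 + 0.0225 + 0.0625 + 0.0004 + 0.0900 = 0.2196
B_spec = 1 / 0.2196 = 4.5537
Highest B → broadest niche (most generalist): Dipodomys spectabilis (B = 4.55).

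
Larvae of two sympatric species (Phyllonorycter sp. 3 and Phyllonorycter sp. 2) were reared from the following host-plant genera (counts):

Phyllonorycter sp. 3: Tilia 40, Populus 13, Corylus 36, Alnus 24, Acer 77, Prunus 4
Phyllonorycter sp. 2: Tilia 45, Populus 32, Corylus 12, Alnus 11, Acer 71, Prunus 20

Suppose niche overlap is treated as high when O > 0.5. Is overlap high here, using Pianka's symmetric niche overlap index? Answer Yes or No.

Proportions for Phyllonorycter sp. 3 (n=194): 40/194=0.2062, 13/194=0.0670, 36/194=0.1856, 24/194=0.1237, 77/194=0.3969, 4/194=0.0206
Proportions for Phyllonorycter sp. 2 (n=191): 45/191=0.2356, 32/191=0.1675, 12/191=0.0628, 11/191=0.0576, 71/191=0.3717, 20/191=0.1047
Σ p₁ᵢp₂ᵢ = 0.048581 + 0.011223 + 0.011656 + 0.007125 + 0.147528 + 0.002157 = 0.228270
Σp_1ᵢ² = 0.2062² + 0.0670² + 0.1856² + 0.1237² + 0.3969² + 0.0206² = 0.042518 + 0.004489 + 0.034447 + 0.015302 + 0.157530 + 0.000424 = 0.254710
Σp_2ᵢ² = 0.2356² + 0.1675² + 0.0628² + 0.0576² + 0.3717² + 0.1047² = 0.055507 + 0.028056 + 0.003944 + 0.003318 + 0.138161 + 0.010962 = 0.239948
O = 0.228270 / √(0.254710 × 0.239948) = 0.228270 / 0.2472188 = 0.9234
O = 0.9234 > 0.5 → Yes.

Yes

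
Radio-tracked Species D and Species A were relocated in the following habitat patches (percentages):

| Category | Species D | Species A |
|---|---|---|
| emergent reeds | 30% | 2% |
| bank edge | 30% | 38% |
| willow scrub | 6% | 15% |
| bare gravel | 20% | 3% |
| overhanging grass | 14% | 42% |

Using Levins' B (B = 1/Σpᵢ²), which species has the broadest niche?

Species D

Convert percentages to proportions (divide by 100).
Σp_Dᵢ² = 0.30² + 0.30² + 0.06² + 0.20² + 0.14² = 0.0900 + 0.0900 + 0.0036 + 0.0400 + 0.0196 = 0.2432
B_D = 1 / 0.2432 = 4.1118
Σp_Aᵢ² = 0.02² + 0.38² + 0.15² + 0.03² + 0.42² = 0.0004 + 0.1444 + 0.0225 + 0.0009 + 0.1764 = 0.3446
B_A = 1 / 0.3446 = 2.9019
Highest B → broadest niche (most generalist): Species D (B = 4.11).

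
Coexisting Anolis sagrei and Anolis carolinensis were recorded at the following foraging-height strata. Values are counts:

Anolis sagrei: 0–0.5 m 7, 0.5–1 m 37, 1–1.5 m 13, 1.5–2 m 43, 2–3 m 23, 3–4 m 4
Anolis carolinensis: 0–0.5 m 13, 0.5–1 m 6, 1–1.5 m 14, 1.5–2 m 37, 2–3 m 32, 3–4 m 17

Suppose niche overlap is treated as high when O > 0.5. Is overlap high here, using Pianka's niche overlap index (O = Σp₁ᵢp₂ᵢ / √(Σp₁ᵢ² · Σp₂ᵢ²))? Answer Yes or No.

Yes

Proportions for Anolis sagrei (n=127): 7/127=0.0551, 37/127=0.2913, 13/127=0.1024, 43/127=0.3386, 23/127=0.1811, 4/127=0.0315
Proportions for Anolis carolinensis (n=119): 13/119=0.1092, 6/119=0.0504, 14/119=0.1176, 37/119=0.3109, 32/119=0.2689, 17/119=0.1429
Σ p₁ᵢp₂ᵢ = 0.006017 + 0.014682 + 0.012042 + 0.105271 + 0.048698 + 0.004501 = 0.191211
Σp_1ᵢ² = 0.0551² + 0.2913² + 0.1024² + 0.3386² + 0.1811² + 0.0315² = 0.003036 + 0.084856 + 0.010486 + 0.114650 + 0.032797 + 0.000992 = 0.246817
Σp_2ᵢ² = 0.1092² + 0.0504² + 0.1176² + 0.3109² + 0.2689² + 0.1429² = 0.011925 + 0.002540 + 0.013830 + 0.096659 + 0.072307 + 0.020420 = 0.217681
O = 0.191211 / √(0.246817 × 0.217681) = 0.191211 / 0.2317917 = 0.8249
O = 0.8249 > 0.5 → Yes.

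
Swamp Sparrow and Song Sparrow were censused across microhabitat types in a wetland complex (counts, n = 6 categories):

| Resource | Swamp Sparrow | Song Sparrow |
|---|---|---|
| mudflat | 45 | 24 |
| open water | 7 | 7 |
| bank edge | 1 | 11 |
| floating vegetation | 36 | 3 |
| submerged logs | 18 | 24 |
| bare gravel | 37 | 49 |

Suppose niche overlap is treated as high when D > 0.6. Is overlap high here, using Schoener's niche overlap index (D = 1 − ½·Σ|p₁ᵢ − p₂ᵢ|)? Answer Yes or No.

Yes

Proportions for Swamp Sparrow (n=144): 45/144=0.3125, 7/144=0.0486, 1/144=0.0069, 36/144=0.2500, 18/144=0.1250, 37/144=0.2569
Proportions for Song Sparrow (n=118): 24/118=0.2034, 7/118=0.0593, 11/118=0.0932, 3/118=0.0254, 24/118=0.2034, 49/118=0.4153
Σ|p₁ᵢ − p₂ᵢ| = 0.1091 + 0.0107 + 0.0863 + 0.2246 + 0.0784 + 0.1584 = 0.6675
D = 1 − ½ × 0.6675 = 1 − 0.33375 = 0.66625
D = 0.66625 > 0.6 → Yes.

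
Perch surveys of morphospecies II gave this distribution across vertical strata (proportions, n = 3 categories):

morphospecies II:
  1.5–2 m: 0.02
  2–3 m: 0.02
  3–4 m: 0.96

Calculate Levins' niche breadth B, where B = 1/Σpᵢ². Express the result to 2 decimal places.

Σpᵢ² = 0.02² + 0.02² + 0.96² = 0.0004 + 0.0004 + 0.9216 = 0.9224
B = 1 / 0.9224 = 1.0841

1.08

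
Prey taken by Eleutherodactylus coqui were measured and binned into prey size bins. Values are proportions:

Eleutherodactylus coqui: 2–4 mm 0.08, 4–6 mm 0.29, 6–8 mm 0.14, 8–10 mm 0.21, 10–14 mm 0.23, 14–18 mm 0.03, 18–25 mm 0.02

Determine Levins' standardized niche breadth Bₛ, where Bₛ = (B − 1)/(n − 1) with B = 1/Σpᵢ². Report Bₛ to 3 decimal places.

Σpᵢ² = 0.08² + 0.29² + 0.14² + 0.21² + 0.23² + 0.03² + 0.02² = 0.0064 + 0.0841 + 0.0196 + 0.0441 + 0.0529 + 0.0009 + 0.0004 = 0.2084
B = 1 / 0.2084 = 4.79846
Bₛ = (B − 1)/(n − 1) = (4.79846 − 1)/(7 − 1) = 3.79846/6 = 0.63308

0.633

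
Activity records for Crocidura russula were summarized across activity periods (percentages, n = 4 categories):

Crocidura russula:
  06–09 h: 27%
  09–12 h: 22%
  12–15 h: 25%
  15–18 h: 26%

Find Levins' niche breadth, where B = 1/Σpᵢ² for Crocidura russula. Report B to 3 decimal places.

3.978

Convert percentages to proportions (divide by 100).
Σpᵢ² = 0.27² + 0.22² + 0.25² + 0.26² = 0.0729 + 0.0484 + 0.0625 + 0.0676 = 0.2514
B = 1 / 0.2514 = 3.97772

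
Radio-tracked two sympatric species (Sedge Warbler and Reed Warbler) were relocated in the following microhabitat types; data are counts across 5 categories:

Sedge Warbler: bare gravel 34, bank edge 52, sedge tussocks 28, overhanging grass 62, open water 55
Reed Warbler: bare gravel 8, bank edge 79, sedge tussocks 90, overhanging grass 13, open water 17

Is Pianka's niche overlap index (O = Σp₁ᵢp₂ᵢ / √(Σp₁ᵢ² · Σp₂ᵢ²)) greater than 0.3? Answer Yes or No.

Yes

Proportions for Sedge Warbler (n=231): 34/231=0.1472, 52/231=0.2251, 28/231=0.1212, 62/231=0.2684, 55/231=0.2381
Proportions for Reed Warbler (n=207): 8/207=0.0386, 79/207=0.3816, 90/207=0.4348, 13/207=0.0628, 17/207=0.0821
Σ p₁ᵢp₂ᵢ = 0.005682 + 0.085898 + 0.052698 + 0.016856 + 0.019548 = 0.180682
Σp_1ᵢ² = 0.1472² + 0.2251² + 0.1212² + 0.2684² + 0.2381² = 0.021668 + 0.050670 + 0.014689 + 0.072039 + 0.056692 = 0.215758
Σp_2ᵢ² = 0.0386² + 0.3816² + 0.4348² + 0.0628² + 0.0821² = 0.001490 + 0.145619 + 0.189051 + 0.003944 + 0.006740 = 0.346844
O = 0.180682 / √(0.215758 × 0.346844) = 0.180682 / 0.2735587 = 0.6605
O = 0.6605 > 0.3 → Yes.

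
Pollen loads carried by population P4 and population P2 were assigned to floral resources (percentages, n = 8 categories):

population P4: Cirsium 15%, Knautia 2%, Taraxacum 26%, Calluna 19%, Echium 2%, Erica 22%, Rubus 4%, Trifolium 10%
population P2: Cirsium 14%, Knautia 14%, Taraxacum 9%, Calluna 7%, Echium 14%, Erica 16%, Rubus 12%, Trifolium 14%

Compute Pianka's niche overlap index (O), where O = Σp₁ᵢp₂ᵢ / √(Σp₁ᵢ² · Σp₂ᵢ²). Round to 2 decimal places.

0.75

Convert percentages to proportions (divide by 100).
Σ p₁ᵢp₂ᵢ = 0.0210 + 0.0028 + 0.0234 + 0.0133 + 0.0028 + 0.0352 + 0.0048 + 0.0140 = 0.1173
Σp_1ᵢ² = 0.15² + 0.02² + 0.26² + 0.19² + 0.02² + 0.22² + 0.04² + 0.10² = 0.0225 + 0.0004 + 0.0676 + 0.0361 + 0.0004 + 0.0484 + 0.0016 + 0.0100 = 0.1870
Σp_2ᵢ² = 0.14² + 0.14² + 0.09² + 0.07² + 0.14² + 0.16² + 0.12² + 0.14² = 0.0196 + 0.0196 + 0.0081 + 0.0049 + 0.0196 + 0.0256 + 0.0144 + 0.0196 = 0.1314
O = 0.1173 / √(0.1870 × 0.1314) = 0.1173 / 0.15675 = 0.7483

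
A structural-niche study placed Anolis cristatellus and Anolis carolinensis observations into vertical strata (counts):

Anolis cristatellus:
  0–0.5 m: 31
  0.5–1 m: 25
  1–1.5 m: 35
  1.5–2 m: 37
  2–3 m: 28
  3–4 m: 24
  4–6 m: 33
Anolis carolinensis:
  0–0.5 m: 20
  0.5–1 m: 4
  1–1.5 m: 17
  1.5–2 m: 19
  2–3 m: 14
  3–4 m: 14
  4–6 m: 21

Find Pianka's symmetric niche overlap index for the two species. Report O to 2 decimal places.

Proportions for Anolis cristatellus (n=213): 31/213=0.1455, 25/213=0.1174, 35/213=0.1643, 37/213=0.1737, 28/213=0.1315, 24/213=0.1127, 33/213=0.1549
Proportions for Anolis carolinensis (n=109): 20/109=0.1835, 4/109=0.0367, 17/109=0.1560, 19/109=0.1743, 14/109=0.1284, 14/109=0.1284, 21/109=0.1927
Σ p₁ᵢp₂ᵢ = 0.026699 + 0.004309 + 0.025631 + 0.030276 + 0.016885 + 0.014471 + 0.029849 = 0.148120
Σp_1ᵢ² = 0.1455² + 0.1174² + 0.1643² + 0.1737² + 0.1315² + 0.1127² + 0.1549² = 0.021170 + 0.013783 + 0.026994 + 0.030172 + 0.017292 + 0.012701 + 0.023994 = 0.146106
Σp_2ᵢ² = 0.1835² + 0.0367² + 0.1560² + 0.1743² + 0.1284² + 0.1284² + 0.1927² = 0.033672 + 0.001347 + 0.024336 + 0.030380 + 0.016487 + 0.016487 + 0.037133 = 0.159842
O = 0.148120 / √(0.146106 × 0.159842) = 0.148120 / 0.1528197 = 0.9692

0.97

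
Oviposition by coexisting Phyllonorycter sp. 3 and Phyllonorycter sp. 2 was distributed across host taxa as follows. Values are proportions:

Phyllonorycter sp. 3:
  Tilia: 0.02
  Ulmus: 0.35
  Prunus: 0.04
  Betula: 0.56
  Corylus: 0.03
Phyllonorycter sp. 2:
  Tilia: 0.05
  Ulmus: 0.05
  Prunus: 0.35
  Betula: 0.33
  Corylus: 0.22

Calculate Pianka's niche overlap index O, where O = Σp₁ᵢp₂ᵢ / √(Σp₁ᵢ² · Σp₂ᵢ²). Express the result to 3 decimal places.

0.633

Σ p₁ᵢp₂ᵢ = 0.0010 + 0.0175 + 0.0140 + 0.1848 + 0.0066 = 0.2239
Σp_1ᵢ² = 0.02² + 0.35² + 0.04² + 0.56² + 0.03² = 0.0004 + 0.1225 + 0.0016 + 0.3136 + 0.0009 = 0.4390
Σp_2ᵢ² = 0.05² + 0.05² + 0.35² + 0.33² + 0.22² = 0.0025 + 0.0025 + 0.1225 + 0.1089 + 0.0484 = 0.2848
O = 0.2239 / √(0.4390 × 0.2848) = 0.2239 / 0.353592 = 0.63322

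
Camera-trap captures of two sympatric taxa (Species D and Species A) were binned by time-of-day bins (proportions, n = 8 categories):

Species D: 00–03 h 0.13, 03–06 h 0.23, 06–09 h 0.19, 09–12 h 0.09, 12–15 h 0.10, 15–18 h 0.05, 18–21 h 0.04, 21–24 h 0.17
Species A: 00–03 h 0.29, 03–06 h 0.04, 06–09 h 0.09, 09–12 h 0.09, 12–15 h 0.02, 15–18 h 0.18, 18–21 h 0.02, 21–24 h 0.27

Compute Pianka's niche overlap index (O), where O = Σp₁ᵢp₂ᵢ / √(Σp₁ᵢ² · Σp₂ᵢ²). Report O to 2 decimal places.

Σ p₁ᵢp₂ᵢ = 0.0377 + 0.0092 + 0.0171 + 0.0081 + 0.0020 + 0.0090 + 0.0008 + 0.0459 = 0.1298
Σp_1ᵢ² = 0.13² + 0.23² + 0.19² + 0.09² + 0.10² + 0.05² + 0.04² + 0.17² = 0.0169 + 0.0529 + 0.0361 + 0.0081 + 0.0100 + 0.0025 + 0.0016 + 0.0289 = 0.1570
Σp_2ᵢ² = 0.29² + 0.04² + 0.09² + 0.09² + 0.02² + 0.18² + 0.02² + 0.27² = 0.0841 + 0.0016 + 0.0081 + 0.0081 + 0.0004 + 0.0324 + 0.0004 + 0.0729 = 0.2080
O = 0.1298 / √(0.1570 × 0.2080) = 0.1298 / 0.18071 = 0.7183

0.72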